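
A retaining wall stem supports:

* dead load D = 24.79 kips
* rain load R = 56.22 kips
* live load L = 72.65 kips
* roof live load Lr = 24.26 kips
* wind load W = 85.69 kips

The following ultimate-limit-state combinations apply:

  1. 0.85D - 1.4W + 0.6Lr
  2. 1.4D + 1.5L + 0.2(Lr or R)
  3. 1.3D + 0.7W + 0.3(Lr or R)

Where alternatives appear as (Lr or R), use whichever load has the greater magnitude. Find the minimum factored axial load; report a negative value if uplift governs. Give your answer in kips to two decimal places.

(Lr or R) → R = 56.22 kips.
1. 0.85(24.79) - 1.4(85.69) + 0.6(24.26) = -84.34
2. 1.4(24.79) + 1.5(72.65) + 0.2(56.22) = 154.93
3. 1.3(24.79) + 0.7(85.69) + 0.3(56.22) = 109.08
Combination 1 gives the minimum: -84.34 kips.

-84.34 kips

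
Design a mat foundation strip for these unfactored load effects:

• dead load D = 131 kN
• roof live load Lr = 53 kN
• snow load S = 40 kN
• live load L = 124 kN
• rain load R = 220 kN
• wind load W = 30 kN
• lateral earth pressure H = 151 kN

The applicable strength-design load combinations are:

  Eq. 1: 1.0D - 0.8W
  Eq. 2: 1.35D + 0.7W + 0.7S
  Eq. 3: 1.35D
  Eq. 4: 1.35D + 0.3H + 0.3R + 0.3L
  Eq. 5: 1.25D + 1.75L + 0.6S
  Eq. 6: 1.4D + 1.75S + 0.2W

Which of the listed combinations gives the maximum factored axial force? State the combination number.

Combination 5

Eq. 1: 1.0(131) - 0.8(30) = 131.0 - 24.0 = 107.0
Eq. 2: 1.35(131) + 0.7(30) + 0.7(40) = 176.9 + 21.0 + 28.0 = 225.9
Eq. 3: 1.35(131) = 176.9
Eq. 4: 1.35(131) + 0.3(151) + 0.3(220) + 0.3(124) = 176.9 + 45.3 + 66.0 + 37.2 = 325.4
Eq. 5: 1.25(131) + 1.75(124) + 0.6(40) = 163.8 + 217.0 + 24.0 = 404.8
Eq. 6: 1.4(131) + 1.75(40) + 0.2(30) = 183.4 + 70.0 + 6.0 = 259.4
The largest value is 404.8 kN from combination 5.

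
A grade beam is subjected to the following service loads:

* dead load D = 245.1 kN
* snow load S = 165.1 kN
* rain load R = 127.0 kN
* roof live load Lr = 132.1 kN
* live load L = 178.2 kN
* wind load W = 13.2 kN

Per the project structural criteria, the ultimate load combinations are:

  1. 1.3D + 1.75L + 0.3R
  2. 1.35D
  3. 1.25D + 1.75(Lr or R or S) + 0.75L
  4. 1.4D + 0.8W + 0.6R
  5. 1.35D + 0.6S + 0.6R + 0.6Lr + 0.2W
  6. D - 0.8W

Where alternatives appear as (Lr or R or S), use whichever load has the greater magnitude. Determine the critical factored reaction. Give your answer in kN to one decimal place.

729.0 kN

(Lr or R or S) → S = 165.1 kN.
1. 1.3(245.1) + 1.75(178.2) + 0.3(127.0) = 318.6 + 311.9 + 38.1 = 668.6
2. 1.35(245.1) = 330.9
3. 1.25(245.1) + 1.75(165.1) + 0.75(178.2) = 306.4 + 288.9 + 133.7 = 729.0
4. 1.4(245.1) + 0.8(13.2) + 0.6(127.0) = 343.1 + 10.6 + 76.2 = 429.9
5. 1.35(245.1) + 0.6(165.1) + 0.6(127.0) + 0.6(132.1) + 0.2(13.2) = 588.0
6. 1.0(245.1) - 0.8(13.2) = 245.1 - 10.6 = 234.5
Maximum is from combination 3.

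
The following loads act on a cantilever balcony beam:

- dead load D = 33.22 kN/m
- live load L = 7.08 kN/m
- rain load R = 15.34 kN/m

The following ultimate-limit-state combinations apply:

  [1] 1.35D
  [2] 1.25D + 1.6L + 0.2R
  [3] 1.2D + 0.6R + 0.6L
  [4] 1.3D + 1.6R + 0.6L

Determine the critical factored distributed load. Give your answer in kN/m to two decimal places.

71.98 kN/m

[1] 1.35(33.22) = 44.85
[2] 1.25(33.22) + 1.6(7.08) + 0.2(15.34) = 55.92
[3] 1.2(33.22) + 0.6(15.34) + 0.6(7.08) = 53.32
[4] 1.3(33.22) + 1.6(15.34) + 0.6(7.08) = 43.19 + 24.54 + 4.25 = 71.98
Combination 4 governs: w_u = 71.98 kN/m.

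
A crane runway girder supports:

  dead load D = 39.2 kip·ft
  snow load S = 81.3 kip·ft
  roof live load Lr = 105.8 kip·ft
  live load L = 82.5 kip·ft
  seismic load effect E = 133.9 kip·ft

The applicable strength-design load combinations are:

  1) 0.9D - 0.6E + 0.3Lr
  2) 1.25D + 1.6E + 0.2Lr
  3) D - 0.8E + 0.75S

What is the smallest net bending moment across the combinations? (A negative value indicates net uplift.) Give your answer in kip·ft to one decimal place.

1) 0.9(39.2) - 0.6(133.9) + 0.3(105.8) = 35.3 - 80.3 + 31.7 = -13.3
2) 1.25(39.2) + 1.6(133.9) + 0.2(105.8) = 49.0 + 214.2 + 21.2 = 284.4
3) 1.0(39.2) - 0.8(133.9) + 0.75(81.3) = 39.2 - 107.1 + 61.0 = -6.9
Combination 1 gives the minimum: -13.3 kip·ft.

-13.3 kip·ft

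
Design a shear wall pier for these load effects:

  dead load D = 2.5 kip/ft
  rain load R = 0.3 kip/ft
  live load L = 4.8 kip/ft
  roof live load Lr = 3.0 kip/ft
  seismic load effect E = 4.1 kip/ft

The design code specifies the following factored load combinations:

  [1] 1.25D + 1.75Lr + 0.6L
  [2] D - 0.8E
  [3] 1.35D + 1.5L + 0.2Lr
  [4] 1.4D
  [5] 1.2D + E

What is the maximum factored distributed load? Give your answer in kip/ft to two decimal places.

11.26 kip/ft

[1] 1.25(2.5) + 1.75(3.0) + 0.6(4.8) = 3.13 + 5.25 + 2.88 = 11.26
[2] 1.0(2.5) - 0.8(4.1) = 2.50 - 3.28 = -0.78
[3] 1.35(2.5) + 1.5(4.8) + 0.2(3.0) = 3.38 + 7.20 + 0.60 = 11.18
[4] 1.4(2.5) = 3.50
[5] 1.2(2.5) + 1.0(4.1) = 3.00 + 4.10 = 7.10
Maximum is from combination 1.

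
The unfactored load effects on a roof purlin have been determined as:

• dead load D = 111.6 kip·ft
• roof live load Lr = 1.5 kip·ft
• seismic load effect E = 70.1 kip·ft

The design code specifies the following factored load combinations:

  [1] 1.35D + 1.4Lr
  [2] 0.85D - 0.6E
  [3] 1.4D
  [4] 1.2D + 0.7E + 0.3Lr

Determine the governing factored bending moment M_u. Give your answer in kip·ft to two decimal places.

183.44 kip·ft

[1] 1.35(111.6) + 1.4(1.5) = 150.66 + 2.10 = 152.76
[2] 0.85(111.6) - 0.6(70.1) = 94.86 - 42.06 = 52.80
[3] 1.4(111.6) = 156.24
[4] 1.2(111.6) + 0.7(70.1) + 0.3(1.5) = 133.92 + 49.07 + 0.45 = 183.44
The controlling combination is 4, giving 183.44 kip·ft.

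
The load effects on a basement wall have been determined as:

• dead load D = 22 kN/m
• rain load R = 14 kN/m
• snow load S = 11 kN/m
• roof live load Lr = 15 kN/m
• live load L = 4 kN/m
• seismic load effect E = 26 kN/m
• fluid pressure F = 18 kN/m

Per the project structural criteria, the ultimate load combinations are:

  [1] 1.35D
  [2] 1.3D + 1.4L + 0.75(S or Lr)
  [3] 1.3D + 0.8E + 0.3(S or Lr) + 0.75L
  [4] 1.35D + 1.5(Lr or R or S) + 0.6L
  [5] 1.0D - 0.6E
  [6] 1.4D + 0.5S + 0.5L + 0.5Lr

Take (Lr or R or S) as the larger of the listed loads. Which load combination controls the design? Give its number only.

Combination 3

(S or Lr) → Lr = 15 kN/m; (Lr or R or S) → Lr = 15 kN/m.
[1] 1.35(22) = 29.70
[2] 1.3(22) + 1.4(4) + 0.75(15) = 45.45
[3] 1.3(22) + 0.8(26) + 0.3(15) + 0.75(4) = 56.90
[4] 1.35(22) + 1.5(15) + 0.6(4) = 54.60
[5] 1.0(22) - 0.6(26) = 6.40
[6] 1.4(22) + 0.5(11) + 0.5(4) + 0.5(15) = 45.80
The largest value is 56.90 kN/m from combination 3.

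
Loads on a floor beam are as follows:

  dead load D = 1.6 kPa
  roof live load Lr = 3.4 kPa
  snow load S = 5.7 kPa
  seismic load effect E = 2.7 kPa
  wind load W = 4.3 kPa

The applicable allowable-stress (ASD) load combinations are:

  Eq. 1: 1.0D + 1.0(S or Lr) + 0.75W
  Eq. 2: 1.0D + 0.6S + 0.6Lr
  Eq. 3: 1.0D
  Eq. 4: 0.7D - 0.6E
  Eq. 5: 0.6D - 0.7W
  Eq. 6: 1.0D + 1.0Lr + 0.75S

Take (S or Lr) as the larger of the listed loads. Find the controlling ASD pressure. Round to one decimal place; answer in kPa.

(S or Lr) → S = 5.7 kPa.
Eq. 1: 1.0(1.6) + 1.0(5.7) + 0.75(4.3) = 1.6 + 5.7 + 3.2 = 10.5
Eq. 2: 1.0(1.6) + 0.6(5.7) + 0.6(3.4) = 7.1
Eq. 3: 1.0(1.6) = 1.6
Eq. 4: 0.7(1.6) - 0.6(2.7) = 1.1 - 1.6 = -0.5
Eq. 5: 0.6(1.6) - 0.7(4.3) = -2.1
Eq. 6: 1.0(1.6) + 1.0(3.4) + 0.75(5.7) = 1.6 + 3.4 + 4.3 = 9.3
Combination 1 governs: p = 10.5 kPa.

10.5 kPa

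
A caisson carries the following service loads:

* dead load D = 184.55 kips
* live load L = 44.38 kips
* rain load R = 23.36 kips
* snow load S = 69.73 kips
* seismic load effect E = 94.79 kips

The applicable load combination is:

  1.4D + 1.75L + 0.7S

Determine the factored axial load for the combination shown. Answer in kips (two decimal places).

384.85 kips

1.4(184.55) + 1.75(44.38) + 0.7(69.73) = 384.85
P_u = 384.85 kips.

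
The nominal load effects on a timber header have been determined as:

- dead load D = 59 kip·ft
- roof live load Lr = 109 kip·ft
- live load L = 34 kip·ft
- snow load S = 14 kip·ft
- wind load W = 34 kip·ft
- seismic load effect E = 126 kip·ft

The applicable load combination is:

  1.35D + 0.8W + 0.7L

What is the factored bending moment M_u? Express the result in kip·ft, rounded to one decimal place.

1.35(59) + 0.8(34) + 0.7(34) = 79.7 + 27.2 + 23.8 = 130.7
M_u = 130.7 kip·ft.

130.7 kip·ft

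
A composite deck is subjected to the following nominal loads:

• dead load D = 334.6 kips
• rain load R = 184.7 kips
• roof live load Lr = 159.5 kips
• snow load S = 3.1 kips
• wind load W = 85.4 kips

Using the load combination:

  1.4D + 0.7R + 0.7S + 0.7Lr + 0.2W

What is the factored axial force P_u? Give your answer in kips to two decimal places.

1.4(334.6) + 0.7(184.7) + 0.7(3.1) + 0.7(159.5) + 0.2(85.4) = 728.63
P_u = 728.63 kips.

728.63 kips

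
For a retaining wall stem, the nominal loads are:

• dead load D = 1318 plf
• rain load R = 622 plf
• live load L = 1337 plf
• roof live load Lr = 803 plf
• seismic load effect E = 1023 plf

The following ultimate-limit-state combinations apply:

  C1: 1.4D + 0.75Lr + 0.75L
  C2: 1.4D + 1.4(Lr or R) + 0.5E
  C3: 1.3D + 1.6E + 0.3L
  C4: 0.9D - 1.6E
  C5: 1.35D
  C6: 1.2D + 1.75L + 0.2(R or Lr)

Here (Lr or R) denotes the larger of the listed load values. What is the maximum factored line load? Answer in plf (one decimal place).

(Lr or R) → Lr = 803 plf; (R or Lr) → Lr = 803 plf.
C1: 1.4(1318) + 0.75(803) + 0.75(1337) = 3450.2
C2: 1.4(1318) + 1.4(803) + 0.5(1023) = 1845.2 + 1124.2 + 511.5 = 3480.9
C3: 1.3(1318) + 1.6(1023) + 0.3(1337) = 1713.4 + 1636.8 + 401.1 = 3751.3
C4: 0.9(1318) - 1.6(1023) = 1186.2 - 1636.8 = -450.6
C5: 1.35(1318) = 1779.3
C6: 1.2(1318) + 1.75(1337) + 0.2(803) = 1581.6 + 2339.8 + 160.6 = 4082.0
Combination 6 governs: w_u = 4082.0 plf.

4082.0 plf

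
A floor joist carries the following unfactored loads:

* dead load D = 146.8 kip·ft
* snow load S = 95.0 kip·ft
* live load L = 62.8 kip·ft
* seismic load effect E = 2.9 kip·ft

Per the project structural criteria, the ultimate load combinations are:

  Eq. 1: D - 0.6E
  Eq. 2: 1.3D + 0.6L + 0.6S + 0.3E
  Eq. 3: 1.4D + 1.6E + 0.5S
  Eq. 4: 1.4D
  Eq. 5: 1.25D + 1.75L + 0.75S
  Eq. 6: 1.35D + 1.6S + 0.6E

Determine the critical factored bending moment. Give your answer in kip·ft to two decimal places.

Eq. 1: 1.0(146.8) - 0.6(2.9) = 146.80 - 1.74 = 145.06
Eq. 2: 1.3(146.8) + 0.6(62.8) + 0.6(95.0) + 0.3(2.9) = 190.84 + 37.68 + 57.00 + 0.87 = 286.39
Eq. 3: 1.4(146.8) + 1.6(2.9) + 0.5(95.0) = 205.52 + 4.64 + 47.50 = 257.66
Eq. 4: 1.4(146.8) = 205.52
Eq. 5: 1.25(146.8) + 1.75(62.8) + 0.75(95.0) = 183.50 + 109.90 + 71.25 = 364.65
Eq. 6: 1.35(146.8) + 1.6(95.0) + 0.6(2.9) = 198.18 + 152.00 + 1.74 = 351.92
Maximum is from combination 5.

364.65 kip·ft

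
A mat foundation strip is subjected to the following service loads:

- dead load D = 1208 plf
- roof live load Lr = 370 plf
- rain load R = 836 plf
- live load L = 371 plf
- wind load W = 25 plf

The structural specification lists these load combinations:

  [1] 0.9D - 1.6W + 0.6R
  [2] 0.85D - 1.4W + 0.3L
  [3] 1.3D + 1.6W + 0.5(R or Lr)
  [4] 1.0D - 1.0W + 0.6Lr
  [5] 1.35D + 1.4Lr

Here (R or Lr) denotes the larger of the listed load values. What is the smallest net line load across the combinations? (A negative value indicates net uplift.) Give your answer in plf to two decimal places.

(R or Lr) → R = 836 plf.
[1] 0.9(1208) - 1.6(25) + 0.6(836) = 1087.20 - 40.00 + 501.60 = 1548.80
[2] 0.85(1208) - 1.4(25) + 0.3(371) = 1026.80 - 35.00 + 111.30 = 1103.10
[3] 1.3(1208) + 1.6(25) + 0.5(836) = 1570.40 + 40.00 + 418.00 = 2028.40
[4] 1.0(1208) - 1.0(25) + 0.6(370) = 1208.00 - 25.00 + 222.00 = 1405.00
[5] 1.35(1208) + 1.4(370) = 1630.80 + 518.00 = 2148.80
Combination 2 gives the minimum: 1103.10 plf.

1103.10 plf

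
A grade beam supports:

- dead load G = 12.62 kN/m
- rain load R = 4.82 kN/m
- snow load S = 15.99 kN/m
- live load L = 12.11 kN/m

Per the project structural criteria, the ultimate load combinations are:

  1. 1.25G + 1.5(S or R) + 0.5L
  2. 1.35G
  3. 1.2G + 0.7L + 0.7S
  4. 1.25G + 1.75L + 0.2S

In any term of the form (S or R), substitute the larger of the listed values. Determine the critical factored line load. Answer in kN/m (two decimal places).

(S or R) → S = 15.99 kN/m.
1. 1.25(12.62) + 1.5(15.99) + 0.5(12.11) = 45.82
2. 1.35(12.62) = 17.04
3. 1.2(12.62) + 0.7(12.11) + 0.7(15.99) = 15.14 + 8.48 + 11.19 = 34.81
4. 1.25(12.62) + 1.75(12.11) + 0.2(15.99) = 15.78 + 21.19 + 3.20 = 40.17
Combination 1 governs: w_u = 45.82 kN/m.

45.82 kN/m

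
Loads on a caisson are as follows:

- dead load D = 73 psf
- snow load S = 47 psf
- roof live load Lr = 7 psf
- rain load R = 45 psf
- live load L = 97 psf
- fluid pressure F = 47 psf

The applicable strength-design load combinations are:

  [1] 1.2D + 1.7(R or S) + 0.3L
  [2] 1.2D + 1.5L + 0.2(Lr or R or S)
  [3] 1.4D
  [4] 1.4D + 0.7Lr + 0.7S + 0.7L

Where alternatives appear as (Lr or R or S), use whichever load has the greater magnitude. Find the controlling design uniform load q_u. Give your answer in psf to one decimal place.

242.5 psf

(R or S) → S = 47 psf; (Lr or R or S) → S = 47 psf.
[1] 1.2(73) + 1.7(47) + 0.3(97) = 196.6
[2] 1.2(73) + 1.5(97) + 0.2(47) = 242.5
[3] 1.4(73) = 102.2
[4] 1.4(73) + 0.7(7) + 0.7(47) + 0.7(97) = 207.9
Combination 2 governs: q_u = 242.5 psf.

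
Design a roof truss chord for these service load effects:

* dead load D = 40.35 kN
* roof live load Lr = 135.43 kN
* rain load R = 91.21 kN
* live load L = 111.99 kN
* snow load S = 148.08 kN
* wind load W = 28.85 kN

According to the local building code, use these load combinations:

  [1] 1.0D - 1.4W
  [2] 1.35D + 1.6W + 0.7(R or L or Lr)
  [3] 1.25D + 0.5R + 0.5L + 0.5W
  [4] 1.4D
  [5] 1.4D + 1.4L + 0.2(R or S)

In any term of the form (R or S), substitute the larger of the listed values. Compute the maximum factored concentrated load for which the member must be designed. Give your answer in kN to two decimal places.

(R or L or Lr) → Lr = 135.43 kN; (R or S) → S = 148.08 kN.
[1] 1.0(40.35) - 1.4(28.85) = 40.35 - 40.39 = -0.04
[2] 1.35(40.35) + 1.6(28.85) + 0.7(135.43) = 54.47 + 46.16 + 94.80 = 195.43
[3] 1.25(40.35) + 0.5(91.21) + 0.5(111.99) + 0.5(28.85) = 166.46
[4] 1.4(40.35) = 56.49
[5] 1.4(40.35) + 1.4(111.99) + 0.2(148.08) = 242.89
Combination 5 governs: P_u = 242.89 kN.

242.89 kN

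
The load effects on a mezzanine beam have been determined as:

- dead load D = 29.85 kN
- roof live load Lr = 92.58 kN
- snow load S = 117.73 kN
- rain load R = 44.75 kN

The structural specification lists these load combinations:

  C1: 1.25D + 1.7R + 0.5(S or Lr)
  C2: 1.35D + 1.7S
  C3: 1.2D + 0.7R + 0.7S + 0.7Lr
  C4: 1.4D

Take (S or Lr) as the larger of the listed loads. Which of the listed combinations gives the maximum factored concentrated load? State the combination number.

(S or Lr) → S = 117.73 kN.
C1: 1.25(29.85) + 1.7(44.75) + 0.5(117.73) = 172.25
C2: 1.35(29.85) + 1.7(117.73) = 40.30 + 200.14 = 240.44
C3: 1.2(29.85) + 0.7(44.75) + 0.7(117.73) + 0.7(92.58) = 214.36
C4: 1.4(29.85) = 41.79
The largest value is 240.44 kN from combination 2.

Combination 2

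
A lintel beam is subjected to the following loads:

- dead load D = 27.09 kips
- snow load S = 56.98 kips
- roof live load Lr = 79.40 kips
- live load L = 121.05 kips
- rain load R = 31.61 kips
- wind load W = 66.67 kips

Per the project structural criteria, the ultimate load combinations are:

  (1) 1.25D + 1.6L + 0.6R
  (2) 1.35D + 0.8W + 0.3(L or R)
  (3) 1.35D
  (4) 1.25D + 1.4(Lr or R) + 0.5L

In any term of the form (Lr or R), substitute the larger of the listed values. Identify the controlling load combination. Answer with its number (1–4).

(L or R) → L = 121.05 kips; (Lr or R) → Lr = 79.40 kips.
(1) 1.25(27.09) + 1.6(121.05) + 0.6(31.61) = 33.86 + 193.68 + 18.97 = 246.51
(2) 1.35(27.09) + 0.8(66.67) + 0.3(121.05) = 126.22
(3) 1.35(27.09) = 36.57
(4) 1.25(27.09) + 1.4(79.40) + 0.5(121.05) = 33.86 + 111.16 + 60.53 = 205.55
The largest value is 246.51 kips from combination 1.

Combination 1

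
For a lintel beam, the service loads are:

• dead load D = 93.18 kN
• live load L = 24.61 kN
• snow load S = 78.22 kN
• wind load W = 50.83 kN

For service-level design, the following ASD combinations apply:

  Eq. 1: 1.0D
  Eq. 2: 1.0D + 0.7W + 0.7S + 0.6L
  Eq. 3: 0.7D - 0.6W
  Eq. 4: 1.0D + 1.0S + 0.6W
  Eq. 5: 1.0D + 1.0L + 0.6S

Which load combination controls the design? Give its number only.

Combination 4

Eq. 1: 1.0(93.18) = 93.18
Eq. 2: 1.0(93.18) + 0.7(50.83) + 0.7(78.22) + 0.6(24.61) = 93.18 + 35.58 + 54.75 + 14.77 = 198.28
Eq. 3: 0.7(93.18) - 0.6(50.83) = 65.23 - 30.50 = 34.73
Eq. 4: 1.0(93.18) + 1.0(78.22) + 0.6(50.83) = 93.18 + 78.22 + 30.50 = 201.90
Eq. 5: 1.0(93.18) + 1.0(24.61) + 0.6(78.22) = 93.18 + 24.61 + 46.93 = 164.72
The largest value is 201.90 kN from combination 4.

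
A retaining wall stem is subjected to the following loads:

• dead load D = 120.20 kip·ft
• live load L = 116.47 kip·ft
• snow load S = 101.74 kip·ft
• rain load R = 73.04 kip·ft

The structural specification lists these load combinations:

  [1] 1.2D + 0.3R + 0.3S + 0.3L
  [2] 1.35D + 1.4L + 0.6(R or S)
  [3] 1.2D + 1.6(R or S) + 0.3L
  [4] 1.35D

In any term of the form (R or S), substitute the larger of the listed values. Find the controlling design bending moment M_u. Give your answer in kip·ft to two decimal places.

386.37 kip·ft

(R or S) → S = 101.74 kip·ft.
[1] 1.2(120.20) + 0.3(73.04) + 0.3(101.74) + 0.3(116.47) = 231.62
[2] 1.35(120.20) + 1.4(116.47) + 0.6(101.74) = 162.27 + 163.06 + 61.04 = 386.37
[3] 1.2(120.20) + 1.6(101.74) + 0.3(116.47) = 341.97
[4] 1.35(120.20) = 162.27
Combination 2 governs: M_u = 386.37 kip·ft.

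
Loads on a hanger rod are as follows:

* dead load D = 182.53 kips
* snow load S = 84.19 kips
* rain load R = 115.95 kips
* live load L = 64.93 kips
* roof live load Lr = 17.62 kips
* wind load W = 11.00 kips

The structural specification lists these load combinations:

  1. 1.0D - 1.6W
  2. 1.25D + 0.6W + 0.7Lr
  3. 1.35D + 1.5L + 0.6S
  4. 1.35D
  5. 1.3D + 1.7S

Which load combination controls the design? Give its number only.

1. 1.0(182.53) - 1.6(11.00) = 164.93
2. 1.25(182.53) + 0.6(11.00) + 0.7(17.62) = 247.10
3. 1.35(182.53) + 1.5(64.93) + 0.6(84.19) = 394.32
4. 1.35(182.53) = 246.42
5. 1.3(182.53) + 1.7(84.19) = 380.41
The largest value is 394.32 kips from combination 3.

Combination 3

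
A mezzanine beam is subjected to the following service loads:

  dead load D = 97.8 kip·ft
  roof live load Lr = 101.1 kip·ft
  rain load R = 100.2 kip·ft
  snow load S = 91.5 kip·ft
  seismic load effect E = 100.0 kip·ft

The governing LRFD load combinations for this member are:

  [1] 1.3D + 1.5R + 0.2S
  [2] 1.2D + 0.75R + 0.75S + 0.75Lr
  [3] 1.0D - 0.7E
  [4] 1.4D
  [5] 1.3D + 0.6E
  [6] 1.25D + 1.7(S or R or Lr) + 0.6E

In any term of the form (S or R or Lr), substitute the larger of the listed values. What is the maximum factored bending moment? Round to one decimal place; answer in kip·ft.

354.1 kip·ft

(S or R or Lr) → Lr = 101.1 kip·ft.
[1] 1.3(97.8) + 1.5(100.2) + 0.2(91.5) = 127.1 + 150.3 + 18.3 = 295.7
[2] 1.2(97.8) + 0.75(100.2) + 0.75(91.5) + 0.75(101.1) = 117.4 + 75.2 + 68.6 + 75.8 = 337.0
[3] 1.0(97.8) - 0.7(100.0) = 97.8 - 70.0 = 27.8
[4] 1.4(97.8) = 136.9
[5] 1.3(97.8) + 0.6(100.0) = 127.1 + 60.0 = 187.1
[6] 1.25(97.8) + 1.7(101.1) + 0.6(100.0) = 354.1
Maximum is from combination 6.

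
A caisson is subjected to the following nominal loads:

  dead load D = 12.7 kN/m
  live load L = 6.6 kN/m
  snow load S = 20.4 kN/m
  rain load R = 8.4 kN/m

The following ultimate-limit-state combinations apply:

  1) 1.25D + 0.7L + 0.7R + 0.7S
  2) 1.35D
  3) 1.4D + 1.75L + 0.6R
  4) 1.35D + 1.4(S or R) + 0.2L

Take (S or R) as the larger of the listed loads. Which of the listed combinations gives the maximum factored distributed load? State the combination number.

(S or R) → S = 20.4 kN/m.
1) 1.25(12.7) + 0.7(6.6) + 0.7(8.4) + 0.7(20.4) = 40.66
2) 1.35(12.7) = 17.15
3) 1.4(12.7) + 1.75(6.6) + 0.6(8.4) = 34.37
4) 1.35(12.7) + 1.4(20.4) + 0.2(6.6) = 47.03
The largest value is 47.03 kN/m from combination 4.

Combination 4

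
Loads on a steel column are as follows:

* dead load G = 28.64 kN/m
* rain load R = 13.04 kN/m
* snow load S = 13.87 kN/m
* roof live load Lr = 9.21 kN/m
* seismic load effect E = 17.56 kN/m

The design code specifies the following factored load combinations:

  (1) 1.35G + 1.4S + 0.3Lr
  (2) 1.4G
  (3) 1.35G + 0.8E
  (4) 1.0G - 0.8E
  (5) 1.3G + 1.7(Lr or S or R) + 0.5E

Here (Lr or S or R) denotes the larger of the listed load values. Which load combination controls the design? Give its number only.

(Lr or S or R) → S = 13.87 kN/m.
(1) 1.35(28.64) + 1.4(13.87) + 0.3(9.21) = 60.85
(2) 1.4(28.64) = 40.10
(3) 1.35(28.64) + 0.8(17.56) = 52.71
(4) 1.0(28.64) - 0.8(17.56) = 14.59
(5) 1.3(28.64) + 1.7(13.87) + 0.5(17.56) = 69.59
The largest value is 69.59 kN/m from combination 5.

Combination 5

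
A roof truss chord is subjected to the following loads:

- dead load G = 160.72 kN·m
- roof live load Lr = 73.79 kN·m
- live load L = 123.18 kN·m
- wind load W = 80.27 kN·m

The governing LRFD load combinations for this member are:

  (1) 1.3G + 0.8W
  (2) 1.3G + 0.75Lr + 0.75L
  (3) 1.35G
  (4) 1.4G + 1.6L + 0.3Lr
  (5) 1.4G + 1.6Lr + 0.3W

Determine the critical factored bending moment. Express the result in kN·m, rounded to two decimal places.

444.23 kN·m

(1) 1.3(160.72) + 0.8(80.27) = 273.15
(2) 1.3(160.72) + 0.75(73.79) + 0.75(123.18) = 356.66
(3) 1.35(160.72) = 216.97
(4) 1.4(160.72) + 1.6(123.18) + 0.3(73.79) = 444.23
(5) 1.4(160.72) + 1.6(73.79) + 0.3(80.27) = 225.01 + 118.06 + 24.08 = 367.15
Combination 4 governs: M_u = 444.23 kN·m.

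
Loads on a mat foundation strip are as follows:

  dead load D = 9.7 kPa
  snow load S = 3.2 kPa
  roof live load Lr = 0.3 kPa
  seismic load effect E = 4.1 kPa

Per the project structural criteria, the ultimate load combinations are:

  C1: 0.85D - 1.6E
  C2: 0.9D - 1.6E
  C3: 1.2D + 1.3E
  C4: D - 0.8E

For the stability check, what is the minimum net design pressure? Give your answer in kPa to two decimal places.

C1: 0.85(9.7) - 1.6(4.1) = 8.25 - 6.56 = 1.69
C2: 0.9(9.7) - 1.6(4.1) = 8.73 - 6.56 = 2.17
C3: 1.2(9.7) + 1.3(4.1) = 11.64 + 5.33 = 16.97
C4: 1.0(9.7) - 0.8(4.1) = 9.70 - 3.28 = 6.42
Combination 1 gives the minimum: 1.69 kPa.

1.69 kPa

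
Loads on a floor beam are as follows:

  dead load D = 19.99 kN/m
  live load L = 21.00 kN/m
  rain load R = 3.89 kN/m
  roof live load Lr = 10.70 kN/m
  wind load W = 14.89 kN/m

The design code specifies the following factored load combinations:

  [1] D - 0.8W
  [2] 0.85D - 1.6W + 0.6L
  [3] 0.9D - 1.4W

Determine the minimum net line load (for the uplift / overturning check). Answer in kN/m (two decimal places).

[1] 1.0(19.99) - 0.8(14.89) = 19.99 - 11.91 = 8.08
[2] 0.85(19.99) - 1.6(14.89) + 0.6(21.00) = 16.99 - 23.82 + 12.60 = 5.77
[3] 0.9(19.99) - 1.4(14.89) = 17.99 - 20.85 = -2.86
Combination 3 gives the minimum: -2.86 kN/m.

-2.86 kN/m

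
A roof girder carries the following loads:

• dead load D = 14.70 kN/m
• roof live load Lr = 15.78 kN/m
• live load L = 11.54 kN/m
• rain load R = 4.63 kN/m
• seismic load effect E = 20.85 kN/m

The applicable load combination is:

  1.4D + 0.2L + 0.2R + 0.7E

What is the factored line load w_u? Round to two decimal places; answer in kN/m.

1.4(14.70) + 0.2(11.54) + 0.2(4.63) + 0.7(20.85) = 38.41
w_u = 38.41 kN/m.

38.41 kN/m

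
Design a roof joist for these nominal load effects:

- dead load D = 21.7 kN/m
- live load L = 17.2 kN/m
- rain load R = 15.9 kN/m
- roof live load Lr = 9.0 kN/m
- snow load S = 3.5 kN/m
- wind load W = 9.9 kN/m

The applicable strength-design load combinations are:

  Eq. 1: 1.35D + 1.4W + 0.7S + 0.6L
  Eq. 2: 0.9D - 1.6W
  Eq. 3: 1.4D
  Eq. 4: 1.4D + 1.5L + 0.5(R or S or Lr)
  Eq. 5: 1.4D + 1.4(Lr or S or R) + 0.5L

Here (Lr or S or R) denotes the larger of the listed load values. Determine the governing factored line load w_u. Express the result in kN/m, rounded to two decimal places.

(R or S or Lr) → R = 15.9 kN/m; (Lr or S or R) → R = 15.9 kN/m.
Eq. 1: 1.35(21.7) + 1.4(9.9) + 0.7(3.5) + 0.6(17.2) = 55.93
Eq. 2: 0.9(21.7) - 1.6(9.9) = 3.69
Eq. 3: 1.4(21.7) = 30.38
Eq. 4: 1.4(21.7) + 1.5(17.2) + 0.5(15.9) = 64.13
Eq. 5: 1.4(21.7) + 1.4(15.9) + 0.5(17.2) = 61.24
Combination 4 governs: w_u = 64.13 kN/m.

64.13 kN/m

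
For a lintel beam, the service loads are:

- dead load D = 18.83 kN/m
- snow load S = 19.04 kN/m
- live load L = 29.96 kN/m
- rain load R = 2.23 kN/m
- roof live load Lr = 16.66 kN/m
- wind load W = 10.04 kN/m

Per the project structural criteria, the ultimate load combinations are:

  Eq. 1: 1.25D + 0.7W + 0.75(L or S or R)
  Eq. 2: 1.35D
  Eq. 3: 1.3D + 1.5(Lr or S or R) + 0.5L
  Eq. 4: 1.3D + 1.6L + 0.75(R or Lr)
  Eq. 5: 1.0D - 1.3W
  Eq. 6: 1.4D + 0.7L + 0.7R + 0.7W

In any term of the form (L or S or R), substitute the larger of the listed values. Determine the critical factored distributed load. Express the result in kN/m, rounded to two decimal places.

(L or S or R) → L = 29.96 kN/m; (Lr or S or R) → S = 19.04 kN/m; (R or Lr) → Lr = 16.66 kN/m.
Eq. 1: 1.25(18.83) + 0.7(10.04) + 0.75(29.96) = 23.54 + 7.03 + 22.47 = 53.04
Eq. 2: 1.35(18.83) = 25.42
Eq. 3: 1.3(18.83) + 1.5(19.04) + 0.5(29.96) = 24.48 + 28.56 + 14.98 = 68.02
Eq. 4: 1.3(18.83) + 1.6(29.96) + 0.75(16.66) = 84.91
Eq. 5: 1.0(18.83) - 1.3(10.04) = 18.83 - 13.05 = 5.78
Eq. 6: 1.4(18.83) + 0.7(29.96) + 0.7(2.23) + 0.7(10.04) = 26.36 + 20.97 + 1.56 + 7.03 = 55.92
The controlling combination is 4, giving 84.91 kN/m.

84.91 kN/m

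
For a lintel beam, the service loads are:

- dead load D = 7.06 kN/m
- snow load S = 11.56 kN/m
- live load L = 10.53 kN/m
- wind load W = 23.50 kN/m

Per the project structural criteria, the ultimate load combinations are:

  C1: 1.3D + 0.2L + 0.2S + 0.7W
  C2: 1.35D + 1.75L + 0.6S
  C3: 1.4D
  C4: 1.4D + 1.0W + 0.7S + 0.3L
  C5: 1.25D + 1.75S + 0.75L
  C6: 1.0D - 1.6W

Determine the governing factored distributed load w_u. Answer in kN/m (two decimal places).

C1: 1.3(7.06) + 0.2(10.53) + 0.2(11.56) + 0.7(23.50) = 30.05
C2: 1.35(7.06) + 1.75(10.53) + 0.6(11.56) = 34.89
C3: 1.4(7.06) = 9.88
C4: 1.4(7.06) + 1.0(23.50) + 0.7(11.56) + 0.3(10.53) = 44.64
C5: 1.25(7.06) + 1.75(11.56) + 0.75(10.53) = 36.95
C6: 1.0(7.06) - 1.6(23.50) = -30.54
The controlling combination is 4, giving 44.64 kN/m.

44.64 kN/m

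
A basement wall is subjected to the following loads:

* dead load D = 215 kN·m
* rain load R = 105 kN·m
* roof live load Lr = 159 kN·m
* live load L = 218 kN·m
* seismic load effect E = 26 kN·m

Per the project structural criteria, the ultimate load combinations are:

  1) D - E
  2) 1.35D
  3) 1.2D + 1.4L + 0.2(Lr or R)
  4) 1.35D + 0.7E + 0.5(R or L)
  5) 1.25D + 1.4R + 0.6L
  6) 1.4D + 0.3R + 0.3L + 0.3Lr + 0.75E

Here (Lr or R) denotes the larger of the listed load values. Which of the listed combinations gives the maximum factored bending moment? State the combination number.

(Lr or R) → Lr = 159 kN·m; (R or L) → L = 218 kN·m.
1) 1.0(215) - 1.0(26) = 215.0 - 26.0 = 189.0
2) 1.35(215) = 290.3
3) 1.2(215) + 1.4(218) + 0.2(159) = 258.0 + 305.2 + 31.8 = 595.0
4) 1.35(215) + 0.7(26) + 0.5(218) = 290.3 + 18.2 + 109.0 = 417.5
5) 1.25(215) + 1.4(105) + 0.6(218) = 268.8 + 147.0 + 130.8 = 546.6
6) 1.4(215) + 0.3(105) + 0.3(218) + 0.3(159) + 0.75(26) = 301.0 + 31.5 + 65.4 + 47.7 + 19.5 = 465.1
The largest value is 595.0 kN·m from combination 3.

Combination 3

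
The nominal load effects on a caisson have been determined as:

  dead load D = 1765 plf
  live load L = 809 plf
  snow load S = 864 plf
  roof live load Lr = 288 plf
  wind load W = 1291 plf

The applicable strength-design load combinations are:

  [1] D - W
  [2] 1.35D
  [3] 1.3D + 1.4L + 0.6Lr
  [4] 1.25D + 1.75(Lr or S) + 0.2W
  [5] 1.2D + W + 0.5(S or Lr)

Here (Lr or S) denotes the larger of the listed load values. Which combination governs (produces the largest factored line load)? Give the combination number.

Combination 4

(Lr or S) → S = 864 plf; (S or Lr) → S = 864 plf.
[1] 1.0(1765) - 1.0(1291) = 1765.0 - 1291.0 = 474.0
[2] 1.35(1765) = 2382.8
[3] 1.3(1765) + 1.4(809) + 0.6(288) = 2294.5 + 1132.6 + 172.8 = 3599.9
[4] 1.25(1765) + 1.75(864) + 0.2(1291) = 2206.3 + 1512.0 + 258.2 = 3976.5
[5] 1.2(1765) + 1.0(1291) + 0.5(864) = 2118.0 + 1291.0 + 432.0 = 3841.0
The largest value is 3976.5 plf from combination 4.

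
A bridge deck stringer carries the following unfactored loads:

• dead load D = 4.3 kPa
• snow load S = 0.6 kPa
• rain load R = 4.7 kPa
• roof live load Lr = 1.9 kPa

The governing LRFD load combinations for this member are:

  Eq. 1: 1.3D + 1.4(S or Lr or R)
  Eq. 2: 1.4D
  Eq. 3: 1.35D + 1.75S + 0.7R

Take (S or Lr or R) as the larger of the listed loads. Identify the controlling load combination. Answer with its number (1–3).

Combination 1

(S or Lr or R) → R = 4.7 kPa.
Eq. 1: 1.3(4.3) + 1.4(4.7) = 5.59 + 6.58 = 12.17
Eq. 2: 1.4(4.3) = 6.02
Eq. 3: 1.35(4.3) + 1.75(0.6) + 0.7(4.7) = 5.81 + 1.05 + 3.29 = 10.15
The largest value is 12.17 kPa from combination 1.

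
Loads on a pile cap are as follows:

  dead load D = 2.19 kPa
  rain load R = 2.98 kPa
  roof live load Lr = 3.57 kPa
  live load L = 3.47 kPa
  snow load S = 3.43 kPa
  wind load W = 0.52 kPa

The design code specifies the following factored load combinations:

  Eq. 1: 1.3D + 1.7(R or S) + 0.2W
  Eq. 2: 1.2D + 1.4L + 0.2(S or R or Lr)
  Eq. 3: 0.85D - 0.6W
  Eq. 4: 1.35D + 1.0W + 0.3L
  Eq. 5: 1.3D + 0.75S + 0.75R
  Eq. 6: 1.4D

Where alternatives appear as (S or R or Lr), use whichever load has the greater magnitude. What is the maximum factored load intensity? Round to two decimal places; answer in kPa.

8.78 kPa

(R or S) → S = 3.43 kPa; (S or R or Lr) → Lr = 3.57 kPa.
Eq. 1: 1.3(2.19) + 1.7(3.43) + 0.2(0.52) = 2.85 + 5.83 + 0.10 = 8.78
Eq. 2: 1.2(2.19) + 1.4(3.47) + 0.2(3.57) = 2.63 + 4.86 + 0.71 = 8.20
Eq. 3: 0.85(2.19) - 0.6(0.52) = 1.86 - 0.31 = 1.55
Eq. 4: 1.35(2.19) + 1.0(0.52) + 0.3(3.47) = 2.96 + 0.52 + 1.04 = 4.52
Eq. 5: 1.3(2.19) + 0.75(3.43) + 0.75(2.98) = 7.65
Eq. 6: 1.4(2.19) = 3.07
Combination 1 governs: q_u = 8.78 kPa.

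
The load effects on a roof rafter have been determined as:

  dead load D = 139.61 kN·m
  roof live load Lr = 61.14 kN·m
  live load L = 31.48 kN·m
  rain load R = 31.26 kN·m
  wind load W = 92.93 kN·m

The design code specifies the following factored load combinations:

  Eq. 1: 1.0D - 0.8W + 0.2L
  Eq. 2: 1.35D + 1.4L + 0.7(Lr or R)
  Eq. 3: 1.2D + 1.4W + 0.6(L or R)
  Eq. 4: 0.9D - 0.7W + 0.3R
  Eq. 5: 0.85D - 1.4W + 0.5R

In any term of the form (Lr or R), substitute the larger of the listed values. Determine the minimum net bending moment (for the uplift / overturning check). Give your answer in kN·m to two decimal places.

4.20 kN·m

(Lr or R) → Lr = 61.14 kN·m; (L or R) → L = 31.48 kN·m.
Eq. 1: 1.0(139.61) - 0.8(92.93) + 0.2(31.48) = 71.56
Eq. 2: 1.35(139.61) + 1.4(31.48) + 0.7(61.14) = 188.47 + 44.07 + 42.80 = 275.34
Eq. 3: 1.2(139.61) + 1.4(92.93) + 0.6(31.48) = 167.53 + 130.10 + 18.89 = 316.52
Eq. 4: 0.9(139.61) - 0.7(92.93) + 0.3(31.26) = 125.65 - 65.05 + 9.38 = 69.98
Eq. 5: 0.85(139.61) - 1.4(92.93) + 0.5(31.26) = 118.67 - 130.10 + 15.63 = 4.20
Combination 5 gives the minimum: 4.20 kN·m.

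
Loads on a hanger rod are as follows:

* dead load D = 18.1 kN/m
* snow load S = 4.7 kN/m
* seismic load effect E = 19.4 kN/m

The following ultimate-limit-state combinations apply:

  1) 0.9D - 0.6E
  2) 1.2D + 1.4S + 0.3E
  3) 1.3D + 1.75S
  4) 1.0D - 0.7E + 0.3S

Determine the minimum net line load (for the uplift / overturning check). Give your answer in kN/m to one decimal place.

4.7 kN/m

1) 0.9(18.1) - 0.6(19.4) = 16.3 - 11.6 = 4.7
2) 1.2(18.1) + 1.4(4.7) + 0.3(19.4) = 21.7 + 6.6 + 5.8 = 34.1
3) 1.3(18.1) + 1.75(4.7) = 31.8
4) 1.0(18.1) - 0.7(19.4) + 0.3(4.7) = 18.1 - 13.6 + 1.4 = 5.9
Combination 1 gives the minimum: 4.7 kN/m.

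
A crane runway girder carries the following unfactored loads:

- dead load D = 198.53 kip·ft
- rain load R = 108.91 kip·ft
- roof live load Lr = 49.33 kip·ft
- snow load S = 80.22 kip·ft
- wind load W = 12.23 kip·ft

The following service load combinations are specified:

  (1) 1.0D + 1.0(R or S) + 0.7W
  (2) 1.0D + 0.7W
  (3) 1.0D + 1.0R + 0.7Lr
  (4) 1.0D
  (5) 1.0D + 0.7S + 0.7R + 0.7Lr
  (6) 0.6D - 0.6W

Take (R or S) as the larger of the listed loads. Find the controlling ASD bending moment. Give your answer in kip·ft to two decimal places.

365.45 kip·ft

(R or S) → R = 108.91 kip·ft.
(1) 1.0(198.53) + 1.0(108.91) + 0.7(12.23) = 316.00
(2) 1.0(198.53) + 0.7(12.23) = 207.09
(3) 1.0(198.53) + 1.0(108.91) + 0.7(49.33) = 341.97
(4) 1.0(198.53) = 198.53
(5) 1.0(198.53) + 0.7(80.22) + 0.7(108.91) + 0.7(49.33) = 365.45
(6) 0.6(198.53) - 0.6(12.23) = 111.78
The controlling combination is 5, giving 365.45 kip·ft.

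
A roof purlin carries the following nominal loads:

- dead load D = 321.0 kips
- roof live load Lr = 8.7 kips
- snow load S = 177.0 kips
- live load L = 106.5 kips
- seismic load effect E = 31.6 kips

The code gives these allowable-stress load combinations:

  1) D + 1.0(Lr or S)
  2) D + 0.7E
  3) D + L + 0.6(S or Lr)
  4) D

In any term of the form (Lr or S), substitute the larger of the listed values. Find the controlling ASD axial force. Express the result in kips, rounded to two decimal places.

533.70 kips

(Lr or S) → S = 177.0 kips; (S or Lr) → S = 177.0 kips.
1) 1.0(321.0) + 1.0(177.0) = 321.00 + 177.00 = 498.00
2) 1.0(321.0) + 0.7(31.6) = 321.00 + 22.12 = 343.12
3) 1.0(321.0) + 1.0(106.5) + 0.6(177.0) = 321.00 + 106.50 + 106.20 = 533.70
4) 1.0(321.0) = 321.00
Combination 3 governs: P = 533.70 kips.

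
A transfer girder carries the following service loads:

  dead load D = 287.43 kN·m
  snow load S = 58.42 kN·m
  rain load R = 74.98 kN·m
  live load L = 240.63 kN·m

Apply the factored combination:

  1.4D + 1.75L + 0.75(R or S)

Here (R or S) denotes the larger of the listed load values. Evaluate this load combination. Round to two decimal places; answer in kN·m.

879.74 kN·m

(R or S) → R = 74.98 kN·m.
1.4(287.43) + 1.75(240.63) + 0.75(74.98) = 879.74
M_u = 879.74 kN·m.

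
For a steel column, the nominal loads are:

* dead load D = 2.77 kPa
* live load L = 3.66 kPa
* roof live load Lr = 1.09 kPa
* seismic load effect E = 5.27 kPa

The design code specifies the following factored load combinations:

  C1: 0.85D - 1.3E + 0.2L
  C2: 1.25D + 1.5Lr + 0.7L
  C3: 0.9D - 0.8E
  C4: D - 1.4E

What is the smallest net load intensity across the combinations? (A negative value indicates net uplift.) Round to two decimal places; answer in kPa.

C1: 0.85(2.77) - 1.3(5.27) + 0.2(3.66) = -3.76
C2: 1.25(2.77) + 1.5(1.09) + 0.7(3.66) = 3.46 + 1.64 + 2.56 = 7.66
C3: 0.9(2.77) - 0.8(5.27) = -1.72
C4: 1.0(2.77) - 1.4(5.27) = 2.77 - 7.38 = -4.61
Combination 4 gives the minimum: -4.61 kPa.

-4.61 kPa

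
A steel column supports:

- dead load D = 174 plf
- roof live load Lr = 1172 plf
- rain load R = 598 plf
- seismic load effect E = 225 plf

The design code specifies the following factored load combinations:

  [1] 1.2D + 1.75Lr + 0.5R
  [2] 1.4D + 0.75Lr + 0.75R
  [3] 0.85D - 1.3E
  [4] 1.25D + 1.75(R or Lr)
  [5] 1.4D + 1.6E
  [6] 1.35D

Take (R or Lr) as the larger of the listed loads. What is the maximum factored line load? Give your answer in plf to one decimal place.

(R or Lr) → Lr = 1172 plf.
[1] 1.2(174) + 1.75(1172) + 0.5(598) = 208.8 + 2051.0 + 299.0 = 2558.8
[2] 1.4(174) + 0.75(1172) + 0.75(598) = 243.6 + 879.0 + 448.5 = 1571.1
[3] 0.85(174) - 1.3(225) = 147.9 - 292.5 = -144.6
[4] 1.25(174) + 1.75(1172) = 217.5 + 2051.0 = 2268.5
[5] 1.4(174) + 1.6(225) = 243.6 + 360.0 = 603.6
[6] 1.35(174) = 234.9
Combination 1 governs: w_u = 2558.8 plf.

2558.8 plf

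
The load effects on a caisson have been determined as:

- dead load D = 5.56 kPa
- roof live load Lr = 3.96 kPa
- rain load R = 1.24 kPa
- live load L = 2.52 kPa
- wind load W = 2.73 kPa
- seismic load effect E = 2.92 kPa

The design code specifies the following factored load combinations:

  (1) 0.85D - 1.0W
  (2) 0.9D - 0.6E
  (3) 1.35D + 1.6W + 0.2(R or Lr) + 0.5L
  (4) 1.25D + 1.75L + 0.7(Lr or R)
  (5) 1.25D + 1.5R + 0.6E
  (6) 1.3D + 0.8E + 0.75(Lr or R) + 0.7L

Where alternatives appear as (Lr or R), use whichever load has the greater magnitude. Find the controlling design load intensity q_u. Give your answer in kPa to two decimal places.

(R or Lr) → Lr = 3.96 kPa; (Lr or R) → Lr = 3.96 kPa.
(1) 0.85(5.56) - 1.0(2.73) = 4.73 - 2.73 = 2.00
(2) 0.9(5.56) - 0.6(2.92) = 5.00 - 1.75 = 3.25
(3) 1.35(5.56) + 1.6(2.73) + 0.2(3.96) + 0.5(2.52) = 7.51 + 4.37 + 0.79 + 1.26 = 13.93
(4) 1.25(5.56) + 1.75(2.52) + 0.7(3.96) = 6.95 + 4.41 + 2.77 = 14.13
(5) 1.25(5.56) + 1.5(1.24) + 0.6(2.92) = 6.95 + 1.86 + 1.75 = 10.56
(6) 1.3(5.56) + 0.8(2.92) + 0.75(3.96) + 0.7(2.52) = 7.23 + 2.34 + 2.97 + 1.76 = 14.30
Combination 6 governs: q_u = 14.30 kPa.

14.30 kPa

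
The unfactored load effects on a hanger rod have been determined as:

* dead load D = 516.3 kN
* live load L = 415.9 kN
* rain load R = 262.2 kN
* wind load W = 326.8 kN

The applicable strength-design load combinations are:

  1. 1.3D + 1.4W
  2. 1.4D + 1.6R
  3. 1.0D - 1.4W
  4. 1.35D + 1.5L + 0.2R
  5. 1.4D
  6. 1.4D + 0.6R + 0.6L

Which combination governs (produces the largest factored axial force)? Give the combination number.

1. 1.3(516.3) + 1.4(326.8) = 671.19 + 457.52 = 1128.71
2. 1.4(516.3) + 1.6(262.2) = 722.82 + 419.52 = 1142.34
3. 1.0(516.3) - 1.4(326.8) = 516.30 - 457.52 = 58.78
4. 1.35(516.3) + 1.5(415.9) + 0.2(262.2) = 697.01 + 623.85 + 52.44 = 1373.30
5. 1.4(516.3) = 722.82
6. 1.4(516.3) + 0.6(262.2) + 0.6(415.9) = 722.82 + 157.32 + 249.54 = 1129.68
The largest value is 1373.30 kN from combination 4.

Combination 4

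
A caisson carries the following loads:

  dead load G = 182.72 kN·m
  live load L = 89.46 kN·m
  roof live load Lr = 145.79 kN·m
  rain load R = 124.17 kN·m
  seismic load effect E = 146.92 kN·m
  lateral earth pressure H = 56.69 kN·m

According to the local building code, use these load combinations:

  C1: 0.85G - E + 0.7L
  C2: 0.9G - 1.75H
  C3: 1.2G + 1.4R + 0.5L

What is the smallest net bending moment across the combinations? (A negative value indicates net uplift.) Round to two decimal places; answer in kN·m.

65.24 kN·m

C1: 0.85(182.72) - 1.0(146.92) + 0.7(89.46) = 155.31 - 146.92 + 62.62 = 71.01
C2: 0.9(182.72) - 1.75(56.69) = 164.45 - 99.21 = 65.24
C3: 1.2(182.72) + 1.4(124.17) + 0.5(89.46) = 219.26 + 173.84 + 44.73 = 437.83
Combination 2 gives the minimum: 65.24 kN·m.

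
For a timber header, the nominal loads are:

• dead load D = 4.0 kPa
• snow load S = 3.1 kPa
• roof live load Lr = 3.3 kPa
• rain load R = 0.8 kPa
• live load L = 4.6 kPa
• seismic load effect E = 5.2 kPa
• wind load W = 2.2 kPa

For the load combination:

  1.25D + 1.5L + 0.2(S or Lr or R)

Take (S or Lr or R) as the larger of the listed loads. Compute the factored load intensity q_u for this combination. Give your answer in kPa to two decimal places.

12.56 kPa

(S or Lr or R) → Lr = 3.3 kPa.
1.25(4.0) + 1.5(4.6) + 0.2(3.3) = 5.00 + 6.90 + 0.66 = 12.56
q_u = 12.56 kPa.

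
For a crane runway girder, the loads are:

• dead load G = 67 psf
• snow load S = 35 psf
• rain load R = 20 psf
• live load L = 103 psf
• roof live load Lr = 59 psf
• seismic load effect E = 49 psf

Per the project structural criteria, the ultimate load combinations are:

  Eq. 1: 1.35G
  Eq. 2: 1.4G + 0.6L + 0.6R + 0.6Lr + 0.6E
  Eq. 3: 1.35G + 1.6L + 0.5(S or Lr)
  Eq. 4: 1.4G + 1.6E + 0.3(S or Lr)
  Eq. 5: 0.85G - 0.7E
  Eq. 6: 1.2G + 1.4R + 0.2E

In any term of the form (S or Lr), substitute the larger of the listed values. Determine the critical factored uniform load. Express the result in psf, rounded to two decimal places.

284.75 psf

(S or Lr) → Lr = 59 psf.
Eq. 1: 1.35(67) = 90.45
Eq. 2: 1.4(67) + 0.6(103) + 0.6(20) + 0.6(59) + 0.6(49) = 93.80 + 61.80 + 12.00 + 35.40 + 29.40 = 232.40
Eq. 3: 1.35(67) + 1.6(103) + 0.5(59) = 90.45 + 164.80 + 29.50 = 284.75
Eq. 4: 1.4(67) + 1.6(49) + 0.3(59) = 93.80 + 78.40 + 17.70 = 189.90
Eq. 5: 0.85(67) - 0.7(49) = 56.95 - 34.30 = 22.65
Eq. 6: 1.2(67) + 1.4(20) + 0.2(49) = 80.40 + 28.00 + 9.80 = 118.20
Maximum is from combination 3.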